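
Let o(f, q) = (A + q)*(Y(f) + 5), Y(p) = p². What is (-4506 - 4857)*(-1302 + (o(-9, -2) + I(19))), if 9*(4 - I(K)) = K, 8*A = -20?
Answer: 47389264/3 ≈ 1.5796e+7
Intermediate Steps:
A = -5/2 (A = (⅛)*(-20) = -5/2 ≈ -2.5000)
I(K) = 4 - K/9
o(f, q) = (5 + f²)*(-5/2 + q) (o(f, q) = (-5/2 + q)*(f² + 5) = (-5/2 + q)*(5 + f²) = (5 + f²)*(-5/2 + q))
(-4506 - 4857)*(-1302 + (o(-9, -2) + I(19))) = (-4506 - 4857)*(-1302 + ((-25/2 + 5*(-2) - 5/2*(-9)² - 2*(-9)²) + (4 - ⅑*19))) = -9363*(-1302 + ((-25/2 - 10 - 5/2*81 - 2*81) + (4 - 19/9))) = -9363*(-1302 + ((-25/2 - 10 - 405/2 - 162) + 17/9)) = -9363*(-1302 + (-387 + 17/9)) = -9363*(-1302 - 3466/9) = -9363*(-15184/9) = 47389264/3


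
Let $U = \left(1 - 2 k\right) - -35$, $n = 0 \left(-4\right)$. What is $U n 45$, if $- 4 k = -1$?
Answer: $0$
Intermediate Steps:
$k = \frac{1}{4}$ ($k = \left(- \frac{1}{4}\right) \left(-1\right) = \frac{1}{4} \approx 0.25$)
$n = 0$
$U = \frac{71}{2}$ ($U = \left(1 - \frac{1}{2}\right) - -35 = \left(1 - \frac{1}{2}\right) + 35 = \frac{1}{2} + 35 = \frac{71}{2} \approx 35.5$)
$U n 45 = \frac{71 \cdot 0 \cdot 45}{2} = \frac{71}{2} \cdot 0 = 0$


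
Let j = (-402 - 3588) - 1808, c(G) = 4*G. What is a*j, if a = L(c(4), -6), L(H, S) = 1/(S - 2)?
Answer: 2899/4 ≈ 724.75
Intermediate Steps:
L(H, S) = 1/(-2 + S)
j = -5798 (j = -3990 - 1808 = -5798)
a = -⅛ (a = 1/(-2 - 6) = 1/(-8) = -⅛ ≈ -0.12500)
a*j = -⅛*(-5798) = 2899/4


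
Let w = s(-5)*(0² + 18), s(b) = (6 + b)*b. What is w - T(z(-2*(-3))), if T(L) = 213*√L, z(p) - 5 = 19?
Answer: -90 - 426*√6 ≈ -1133.5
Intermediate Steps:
s(b) = b*(6 + b)
z(p) = 24 (z(p) = 5 + 19 = 24)
w = -90 (w = (-5*(6 - 5))*(0² + 18) = (-5*1)*(0 + 18) = -5*18 = -90)
w - T(z(-2*(-3))) = -90 - 213*√24 = -90 - 213*2*√6 = -90 - 426*√6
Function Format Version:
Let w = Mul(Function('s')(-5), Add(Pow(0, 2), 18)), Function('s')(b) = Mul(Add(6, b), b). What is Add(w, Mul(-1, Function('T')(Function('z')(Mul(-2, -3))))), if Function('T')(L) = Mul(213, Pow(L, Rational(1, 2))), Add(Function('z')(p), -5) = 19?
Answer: Add(-90, Mul(-426, Pow(6, Rational(1, 2)))) ≈ -1133.5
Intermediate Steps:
Function('s')(b) = Mul(b, Add(6, b))
Function('z')(p) = 24 (Function('z')(p) = Add(5, 19) = 24)
w = -90 (w = Mul(Mul(-5, Add(6, -5)), Add(Pow(0, 2), 18)) = Mul(Mul(-5, 1), Add(0, 18)) = Mul(-5, 18) = -90)
Add(w, Mul(-1, Function('T')(Function('z')(Mul(-2, -3))))) = Add(-90, Mul(-1, Mul(213, Pow(24, Rational(1, 2))))) = Add(-90, Mul(-1, Mul(213, Mul(2, Pow(6, Rational(1, 2)))))) = Add(-90, Mul(-1, Mul(426, Pow(6, Rational(1, 2))))) = Add(-90, Mul(-426, Pow(6, Rational(1, 2))))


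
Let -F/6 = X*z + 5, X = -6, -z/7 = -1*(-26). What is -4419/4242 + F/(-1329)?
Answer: 2449777/626402 ≈ 3.9109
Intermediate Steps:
z = -182 (z = -(-7)*(-26) = -7*26 = -182)
F = -6582 (F = -6*(-6*(-182) + 5) = -6*(1092 + 5) = -6*1097 = -6582)
-4419/4242 + F/(-1329) = -4419/4242 - 6582/(-1329) = -4419*1/4242 - 6582*(-1/1329) = -1473/1414 + 2194/443 = 2449777/626402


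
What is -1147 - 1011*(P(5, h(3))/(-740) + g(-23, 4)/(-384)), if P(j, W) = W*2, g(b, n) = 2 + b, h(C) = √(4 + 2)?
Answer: -153893/128 + 1011*√6/370 ≈ -1195.6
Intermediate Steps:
h(C) = √6
P(j, W) = 2*W
-1147 - 1011*(P(5, h(3))/(-740) + g(-23, 4)/(-384)) = -1147 - 1011*((2*√6)/(-740) + (2 - 23)/(-384)) = -1147 - 1011*((2*√6)*(-1/740) - 21*(-1/384)) = -1147 - 1011*(-√6/370 + 7/128) = -1147 - 1011*(7/128 - √6/370) = -1147 + (-7077/128 + 1011*√6/370) = -153893/128 + 1011*√6/370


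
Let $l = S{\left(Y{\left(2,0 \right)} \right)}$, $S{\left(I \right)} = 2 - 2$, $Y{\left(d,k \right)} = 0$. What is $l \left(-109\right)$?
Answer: $0$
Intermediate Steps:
$S{\left(I \right)} = 0$
$l = 0$
$l \left(-109\right) = 0 \left(-109\right) = 0$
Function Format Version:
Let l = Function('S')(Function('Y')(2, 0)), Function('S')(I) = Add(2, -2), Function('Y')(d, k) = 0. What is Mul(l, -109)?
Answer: 0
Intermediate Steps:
Function('S')(I) = 0
l = 0
Mul(l, -109) = Mul(0, -109) = 0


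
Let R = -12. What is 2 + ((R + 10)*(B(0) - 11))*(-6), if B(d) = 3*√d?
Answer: -130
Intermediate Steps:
2 + ((R + 10)*(B(0) - 11))*(-6) = 2 + ((-12 + 10)*(3*√0 - 11))*(-6) = 2 - 2*(3*0 - 11)*(-6) = 2 - 2*(0 - 11)*(-6) = 2 - 2*(-11)*(-6) = 2 + 22*(-6) = 2 - 132 = -130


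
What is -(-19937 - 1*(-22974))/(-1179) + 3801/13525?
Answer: 45556804/15945975 ≈ 2.8569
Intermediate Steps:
-(-19937 - 1*(-22974))/(-1179) + 3801/13525 = -(-19937 + 22974)*(-1/1179) + 3801*(1/13525) = -1*3037*(-1/1179) + 3801/13525 = -3037*(-1/1179) + 3801/13525 = 3037/1179 + 3801/13525 = 45556804/15945975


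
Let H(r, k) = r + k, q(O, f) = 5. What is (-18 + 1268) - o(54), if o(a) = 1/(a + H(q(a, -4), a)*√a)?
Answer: 4283751/3427 - 59*√6/61686 ≈ 1250.0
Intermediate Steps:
H(r, k) = k + r
o(a) = 1/(a + √a*(5 + a)) (o(a) = 1/(a + (a + 5)*√a) = 1/(a + (5 + a)*√a) = 1/(a + √a*(5 + a)))
(-18 + 1268) - o(54) = (-18 + 1268) - 1/(54 + √54*(5 + 54)) = 1250 - 1/(54 + (3*√6)*59) = 1250 - 1/(54 + 177*√6)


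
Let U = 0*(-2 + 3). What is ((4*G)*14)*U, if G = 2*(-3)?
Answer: 0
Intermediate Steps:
G = -6
U = 0 (U = 0*1 = 0)
((4*G)*14)*U = ((4*(-6))*14)*0 = -24*14*0 = -336*0 = 0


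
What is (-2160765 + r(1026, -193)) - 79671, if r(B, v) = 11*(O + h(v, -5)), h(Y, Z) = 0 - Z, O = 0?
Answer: -2240381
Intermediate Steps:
h(Y, Z) = -Z
r(B, v) = 55 (r(B, v) = 11*(0 - 1*(-5)) = 11*(0 + 5) = 11*5 = 55)
(-2160765 + r(1026, -193)) - 79671 = (-2160765 + 55) - 79671 = -2160710 - 79671 = -2240381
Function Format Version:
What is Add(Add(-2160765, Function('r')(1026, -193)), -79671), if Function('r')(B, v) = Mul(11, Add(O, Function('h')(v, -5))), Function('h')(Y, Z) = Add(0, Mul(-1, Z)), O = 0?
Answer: -2240381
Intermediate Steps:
Function('h')(Y, Z) = Mul(-1, Z)
Function('r')(B, v) = 55 (Function('r')(B, v) = Mul(11, Add(0, Mul(-1, -5))) = Mul(11, Add(0, 5)) = Mul(11, 5) = 55)
Add(Add(-2160765, Function('r')(1026, -193)), -79671) = Add(Add(-2160765, 55), -79671) = Add(-2160710, -79671) = -2240381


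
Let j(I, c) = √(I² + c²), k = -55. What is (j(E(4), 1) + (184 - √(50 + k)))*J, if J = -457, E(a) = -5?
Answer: -84088 - 457*√26 + 457*I*√5 ≈ -86418.0 + 1021.9*I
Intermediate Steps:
(j(E(4), 1) + (184 - √(50 + k)))*J = (√((-5)² + 1²) + (184 - √(50 - 55)))*(-457) = (√(25 + 1) + (184 - √(-5)))*(-457) = (√26 + (184 - I*√5))*(-457) = (184 + √26 - I*√5)*(-457) = -84088 - 457*√26 + 457*I*√5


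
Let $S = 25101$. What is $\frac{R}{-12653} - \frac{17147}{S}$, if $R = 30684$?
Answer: $- \frac{987160075}{317602953} \approx -3.1082$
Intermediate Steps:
$\frac{R}{-12653} - \frac{17147}{S} = \frac{30684}{-12653} - \frac{17147}{25101} = 30684 \left(- \frac{1}{12653}\right) - \frac{17147}{25101} = - \frac{30684}{12653} - \frac{17147}{25101} = - \frac{987160075}{317602953}$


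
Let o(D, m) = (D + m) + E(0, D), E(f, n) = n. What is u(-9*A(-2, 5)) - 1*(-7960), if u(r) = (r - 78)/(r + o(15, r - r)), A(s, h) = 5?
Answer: 39841/5 ≈ 7968.2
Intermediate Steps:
o(D, m) = m + 2*D (o(D, m) = (D + m) + D = m + 2*D)
u(r) = (-78 + r)/(30 + r) (u(r) = (r - 78)/(r + ((r - r) + 2*15)) = (-78 + r)/(r + (0 + 30)) = (-78 + r)/(r + 30) = (-78 + r)/(30 + r))
u(-9*A(-2, 5)) - 1*(-7960) = (-78 - 9*5)/(30 - 9*5) - 1*(-7960) = (-78 - 45)/(30 - 45) + 7960 = -123/(-15) + 7960 = -1/15*(-123) + 7960 = 41/5 + 7960 = 39841/5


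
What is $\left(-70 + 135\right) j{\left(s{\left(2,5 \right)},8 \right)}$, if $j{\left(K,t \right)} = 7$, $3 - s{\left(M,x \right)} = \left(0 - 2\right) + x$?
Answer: $455$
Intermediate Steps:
$s{\left(M,x \right)} = 5 - x$ ($s{\left(M,x \right)} = 3 - \left(\left(0 - 2\right) + x\right) = 3 - \left(-2 + x\right) = 5 - x$)
$\left(-70 + 135\right) j{\left(s{\left(2,5 \right)},8 \right)} = \left(-70 + 135\right) 7 = 65 \cdot 7 = 455$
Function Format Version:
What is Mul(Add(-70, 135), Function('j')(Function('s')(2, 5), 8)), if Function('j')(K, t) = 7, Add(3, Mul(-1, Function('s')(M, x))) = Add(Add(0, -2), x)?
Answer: 455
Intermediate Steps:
Function('s')(M, x) = Add(5, Mul(-1, x)) (Function('s')(M, x) = Add(3, Mul(-1, Add(Add(0, -2), x))) = Add(3, Mul(-1, Add(-2, x))) = Add(3, Add(2, Mul(-1, x))) = Add(5, Mul(-1, x)))
Mul(Add(-70, 135), Function('j')(Function('s')(2, 5), 8)) = Mul(Add(-70, 135), 7) = Mul(65, 7) = 455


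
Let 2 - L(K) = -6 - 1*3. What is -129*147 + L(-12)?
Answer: -18952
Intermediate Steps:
L(K) = 11 (L(K) = 2 - (-6 - 1*3) = 2 - (-6 - 3) = 2 - 1*(-9) = 2 + 9 = 11)
-129*147 + L(-12) = -129*147 + 11 = -18963 + 11 = -18952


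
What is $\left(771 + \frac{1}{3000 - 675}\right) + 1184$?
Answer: $\frac{4545376}{2325} \approx 1955.0$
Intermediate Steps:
$\left(771 + \frac{1}{3000 - 675}\right) + 1184 = \left(771 + \frac{1}{2325}\right) + 1184 = \frac{1792576}{2325} + 1184 = \frac{4545376}{2325}$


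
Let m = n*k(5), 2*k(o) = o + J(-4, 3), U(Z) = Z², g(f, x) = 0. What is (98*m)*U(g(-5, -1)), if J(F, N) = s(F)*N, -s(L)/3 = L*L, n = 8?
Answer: 0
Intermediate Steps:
s(L) = -3*L² (s(L) = -3*L*L = -3*L²)
J(F, N) = -3*N*F² (J(F, N) = (-3*F²)*N = -3*N*F²)
k(o) = -72 + o/2 (k(o) = (o - 3*3*(-4)²)/2 = (o - 3*3*16)/2 = (o - 144)/2 = (-144 + o)/2 = -72 + o/2)
m = -556 (m = 8*(-72 + (½)*5) = 8*(-72 + 5/2) = 8*(-139/2) = -556)
(98*m)*U(g(-5, -1)) = (98*(-556))*0² = -54488*0 = 0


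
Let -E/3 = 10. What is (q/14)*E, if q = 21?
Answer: -45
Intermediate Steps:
E = -30 (E = -3*10 = -30)
(q/14)*E = (21/14)*(-30) = ((1/14)*21)*(-30) = (3/2)*(-30) = -45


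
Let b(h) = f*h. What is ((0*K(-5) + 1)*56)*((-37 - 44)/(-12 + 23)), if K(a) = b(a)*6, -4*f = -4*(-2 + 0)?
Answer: -4536/11 ≈ -412.36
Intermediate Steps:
f = -2 (f = -(-1)*(-2 + 0) = -(-1)*(-2) = -1/4*8 = -2)
b(h) = -2*h
K(a) = -12*a (K(a) = -2*a*6 = -12*a)
((0*K(-5) + 1)*56)*((-37 - 44)/(-12 + 23)) = ((0*(-12*(-5)) + 1)*56)*((-37 - 44)/(-12 + 23)) = ((0*60 + 1)*56)*(-81/11) = ((0 + 1)*56)*(-81*1/11) = (1*56)*(-81/11) = 56*(-81/11) = -4536/11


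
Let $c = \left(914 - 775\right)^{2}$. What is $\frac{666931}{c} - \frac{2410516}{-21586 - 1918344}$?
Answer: $\frac{670186517233}{18740693765} \approx 35.761$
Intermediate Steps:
$c = 19321$ ($c = 139^{2} = 19321$)
$\frac{666931}{c} - \frac{2410516}{-21586 - 1918344} = \frac{666931}{19321} - \frac{2410516}{-21586 - 1918344} = 666931 \cdot \frac{1}{19321} - \frac{2410516}{-21586 - 1918344} = \frac{666931}{19321} - \frac{2410516}{-1939930} = \frac{666931}{19321} - - \frac{1205258}{969965} = \frac{666931}{19321} + \frac{1205258}{969965} = \frac{670186517233}{18740693765}$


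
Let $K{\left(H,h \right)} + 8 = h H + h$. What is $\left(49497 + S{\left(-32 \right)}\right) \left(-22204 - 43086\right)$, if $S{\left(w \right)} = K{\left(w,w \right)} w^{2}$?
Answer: $-69018907770$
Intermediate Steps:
$K{\left(H,h \right)} = -8 + h + H h$ ($K{\left(H,h \right)} = -8 + \left(h H + h\right) = -8 + \left(H h + h\right) = -8 + \left(h + H h\right) = -8 + h + H h$)
$S{\left(w \right)} = w^{2} \left(-8 + w + w^{2}\right)$ ($S{\left(w \right)} = \left(-8 + w + w w\right) w^{2} = \left(-8 + w + w^{2}\right) w^{2} = w^{2} \left(-8 + w + w^{2}\right)$)
$\left(49497 + S{\left(-32 \right)}\right) \left(-22204 - 43086\right) = \left(49497 + \left(-32\right)^{2} \left(-8 - 32 + \left(-32\right)^{2}\right)\right) \left(-22204 - 43086\right) = \left(49497 + 1024 \left(-8 - 32 + 1024\right)\right) \left(-65290\right) = \left(49497 + 1024 \cdot 984\right) \left(-65290\right) = \left(49497 + 1007616\right) \left(-65290\right) = 1057113 \left(-65290\right) = -69018907770$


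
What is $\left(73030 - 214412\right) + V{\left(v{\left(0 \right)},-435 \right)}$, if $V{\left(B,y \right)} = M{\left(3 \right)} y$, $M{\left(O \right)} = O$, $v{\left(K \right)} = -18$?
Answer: $-142687$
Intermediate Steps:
$V{\left(B,y \right)} = 3 y$
$\left(73030 - 214412\right) + V{\left(v{\left(0 \right)},-435 \right)} = \left(73030 - 214412\right) + 3 \left(-435\right) = \left(73030 - 214412\right) - 1305 = -141382 - 1305 = -142687$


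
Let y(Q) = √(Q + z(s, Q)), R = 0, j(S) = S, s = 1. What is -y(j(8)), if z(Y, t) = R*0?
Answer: -2*√2 ≈ -2.8284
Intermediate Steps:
z(Y, t) = 0 (z(Y, t) = 0*0 = 0)
y(Q) = √Q (y(Q) = √(Q + 0) = √Q)
-y(j(8)) = -√8 = -2*√2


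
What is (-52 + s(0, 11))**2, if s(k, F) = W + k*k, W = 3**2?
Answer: 1849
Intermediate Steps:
W = 9
s(k, F) = 9 + k**2 (s(k, F) = 9 + k*k = 9 + k**2)
(-52 + s(0, 11))**2 = (-52 + (9 + 0**2))**2 = (-52 + (9 + 0))**2 = (-52 + 9)**2 = (-43)**2 = 1849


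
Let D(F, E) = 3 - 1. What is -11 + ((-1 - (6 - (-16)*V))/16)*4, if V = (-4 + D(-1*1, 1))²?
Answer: -115/4 ≈ -28.750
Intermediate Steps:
D(F, E) = 2
V = 4 (V = (-4 + 2)² = (-2)² = 4)
-11 + ((-1 - (6 - (-16)*V))/16)*4 = -11 + ((-1 - (6 - (-16)*4))/16)*4 = -11 + ((-1 - (6 - 4*(-16)))*(1/16))*4 = -11 + ((-1 - (6 + 64))*(1/16))*4 = -11 + ((-1 - 1*70)*(1/16))*4 = -11 + ((-1 - 70)*(1/16))*4 = -11 - 71*1/16*4 = -11 - 71/16*4 = -11 - 71/4 = -115/4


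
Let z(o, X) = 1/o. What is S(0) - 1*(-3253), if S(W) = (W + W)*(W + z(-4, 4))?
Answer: 3253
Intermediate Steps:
S(W) = 2*W*(-¼ + W) (S(W) = (W + W)*(W + 1/(-4)) = (2*W)*(W - ¼) = (2*W)*(-¼ + W) = 2*W*(-¼ + W))
S(0) - 1*(-3253) = (½)*0*(-1 + 4*0) - 1*(-3253) = (½)*0*(-1 + 0) + 3253 = (½)*0*(-1) + 3253 = 0 + 3253 = 3253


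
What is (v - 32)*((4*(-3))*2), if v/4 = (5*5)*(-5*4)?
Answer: 48768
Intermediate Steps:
v = -2000 (v = 4*((5*5)*(-5*4)) = 4*(25*(-20)) = 4*(-500) = -2000)
(v - 32)*((4*(-3))*2) = (-2000 - 32)*((4*(-3))*2) = -(-24384)*2 = -2032*(-24) = 48768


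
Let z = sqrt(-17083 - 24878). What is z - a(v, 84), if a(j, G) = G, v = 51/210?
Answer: -84 + I*sqrt(41961) ≈ -84.0 + 204.84*I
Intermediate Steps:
v = 17/70 (v = 51*(1/210) = 17/70 ≈ 0.24286)
z = I*sqrt(41961) (z = sqrt(-41961) = I*sqrt(41961) ≈ 204.84*I)
z - a(v, 84) = I*sqrt(41961) - 1*84 = I*sqrt(41961) - 84 = -84 + I*sqrt(41961)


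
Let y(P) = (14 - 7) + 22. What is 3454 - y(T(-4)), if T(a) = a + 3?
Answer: 3425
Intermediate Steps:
T(a) = 3 + a
y(P) = 29 (y(P) = 7 + 22 = 29)
3454 - y(T(-4)) = 3454 - 1*29 = 3454 - 29 = 3425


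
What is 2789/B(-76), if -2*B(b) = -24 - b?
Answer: -2789/26 ≈ -107.27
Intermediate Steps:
B(b) = 12 + b/2 (B(b) = -(-24 - b)/2 = 12 + b/2)
2789/B(-76) = 2789/(12 + (1/2)*(-76)) = 2789/(12 - 38) = 2789/(-26) = 2789*(-1/26) = -2789/26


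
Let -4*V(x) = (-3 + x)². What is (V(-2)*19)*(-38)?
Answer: 9025/2 ≈ 4512.5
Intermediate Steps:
V(x) = -(-3 + x)²/4
(V(-2)*19)*(-38) = (-(-3 - 2)²/4*19)*(-38) = (-¼*(-5)²*19)*(-38) = (-¼*25*19)*(-38) = -25/4*19*(-38) = -475/4*(-38) = 9025/2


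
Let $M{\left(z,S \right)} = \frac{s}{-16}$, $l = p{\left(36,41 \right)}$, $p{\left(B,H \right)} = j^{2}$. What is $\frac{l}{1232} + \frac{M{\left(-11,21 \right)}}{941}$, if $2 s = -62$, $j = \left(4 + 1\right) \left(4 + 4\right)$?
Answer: $\frac{1507987}{1159312} \approx 1.3008$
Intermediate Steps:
$j = 40$ ($j = 5 \cdot 8 = 40$)
$s = -31$ ($s = \frac{1}{2} \left(-62\right) = -31$)
$p{\left(B,H \right)} = 1600$ ($p{\left(B,H \right)} = 40^{2} = 1600$)
$l = 1600$
$M{\left(z,S \right)} = \frac{31}{16}$ ($M{\left(z,S \right)} = - \frac{31}{-16} = \left(-31\right) \left(- \frac{1}{16}\right) = \frac{31}{16}$)
$\frac{l}{1232} + \frac{M{\left(-11,21 \right)}}{941} = \frac{1600}{1232} + \frac{31}{16 \cdot 941} = 1600 \cdot \frac{1}{1232} + \frac{31}{16} \cdot \frac{1}{941} = \frac{100}{77} + \frac{31}{15056} = \frac{1507987}{1159312}$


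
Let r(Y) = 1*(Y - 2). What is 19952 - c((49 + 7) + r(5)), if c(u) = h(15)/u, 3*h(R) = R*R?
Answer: 1177093/59 ≈ 19951.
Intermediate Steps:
h(R) = R²/3 (h(R) = (R*R)/3 = R²/3)
r(Y) = -2 + Y (r(Y) = 1*(-2 + Y) = -2 + Y)
c(u) = 75/u (c(u) = ((⅓)*15²)/u = ((⅓)*225)/u = 75/u)
19952 - c((49 + 7) + r(5)) = 19952 - 75/((49 + 7) + (-2 + 5)) = 19952 - 75/(56 + 3) = 19952 - 75/59 = 1177093/59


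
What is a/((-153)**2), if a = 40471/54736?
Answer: 40471/1281315024 ≈ 3.1586e-5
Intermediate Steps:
a = 40471/54736 (a = 40471*(1/54736) = 40471/54736 ≈ 0.73939)
a/((-153)**2) = 40471/(54736*((-153)**2)) = (40471/54736)/23409 = (40471/54736)*(1/23409) = 40471/1281315024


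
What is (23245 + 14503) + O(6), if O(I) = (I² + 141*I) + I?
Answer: 38636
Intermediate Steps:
O(I) = I² + 142*I
(23245 + 14503) + O(6) = (23245 + 14503) + 6*(142 + 6) = 37748 + 6*148 = 37748 + 888 = 38636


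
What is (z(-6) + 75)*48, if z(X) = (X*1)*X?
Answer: 5328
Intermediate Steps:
z(X) = X² (z(X) = X*X = X²)
(z(-6) + 75)*48 = ((-6)² + 75)*48 = (36 + 75)*48 = 111*48 = 5328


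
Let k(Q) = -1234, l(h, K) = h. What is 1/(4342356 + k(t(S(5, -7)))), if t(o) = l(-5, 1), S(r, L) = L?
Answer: 1/4341122 ≈ 2.3036e-7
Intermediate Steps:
t(o) = -5
1/(4342356 + k(t(S(5, -7)))) = 1/(4342356 - 1234) = 1/4341122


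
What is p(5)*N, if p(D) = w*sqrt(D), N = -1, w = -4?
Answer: 4*sqrt(5) ≈ 8.9443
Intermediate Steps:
p(D) = -4*sqrt(D)
p(5)*N = -4*sqrt(5)*(-1) = 4*sqrt(5)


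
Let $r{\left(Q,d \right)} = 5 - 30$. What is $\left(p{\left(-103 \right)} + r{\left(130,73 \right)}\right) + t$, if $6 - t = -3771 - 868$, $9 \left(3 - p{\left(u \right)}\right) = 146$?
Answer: $\frac{41461}{9} \approx 4606.8$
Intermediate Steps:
$p{\left(u \right)} = - \frac{119}{9}$ ($p{\left(u \right)} = 3 - \frac{146}{9} = - \frac{119}{9}$)
$t = 4645$ ($t = 6 - \left(-3771 - 868\right) = 6 - -4639 = 6 + 4639 = 4645$)
$r{\left(Q,d \right)} = -25$ ($r{\left(Q,d \right)} = 5 - 30 = -25$)
$\left(p{\left(-103 \right)} + r{\left(130,73 \right)}\right) + t = \left(- \frac{119}{9} - 25\right) + 4645 = - \frac{344}{9} + 4645 = \frac{41461}{9}$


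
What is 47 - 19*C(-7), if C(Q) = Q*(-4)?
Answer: -485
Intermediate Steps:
C(Q) = -4*Q
47 - 19*C(-7) = 47 - (-76)*(-7) = 47 - 19*28 = 47 - 532 = -485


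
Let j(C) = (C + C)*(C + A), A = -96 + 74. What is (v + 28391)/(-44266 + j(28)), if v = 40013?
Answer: -34202/21965 ≈ -1.5571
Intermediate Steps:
A = -22
j(C) = 2*C*(-22 + C) (j(C) = (C + C)*(C - 22) = (2*C)*(-22 + C) = 2*C*(-22 + C))
(v + 28391)/(-44266 + j(28)) = (40013 + 28391)/(-44266 + 2*28*(-22 + 28)) = 68404/(-44266 + 2*28*6) = 68404/(-44266 + 336) = 68404/(-43930) = 68404*(-1/43930) = -34202/21965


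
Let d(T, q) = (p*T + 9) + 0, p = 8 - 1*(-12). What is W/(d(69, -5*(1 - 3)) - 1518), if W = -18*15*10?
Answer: 900/43 ≈ 20.930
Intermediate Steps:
W = -2700 (W = -270*10 = -2700)
p = 20 (p = 8 + 12 = 20)
d(T, q) = 9 + 20*T (d(T, q) = (20*T + 9) + 0 = (9 + 20*T) + 0 = 9 + 20*T)
W/(d(69, -5*(1 - 3)) - 1518) = -2700/((9 + 20*69) - 1518) = -2700/((9 + 1380) - 1518) = -2700/(1389 - 1518) = -2700/(-129) = -2700*(-1/129) = 900/43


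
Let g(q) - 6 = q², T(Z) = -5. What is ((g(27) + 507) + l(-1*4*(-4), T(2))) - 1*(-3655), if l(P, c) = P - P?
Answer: 4897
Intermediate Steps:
l(P, c) = 0
g(q) = 6 + q²
((g(27) + 507) + l(-1*4*(-4), T(2))) - 1*(-3655) = (((6 + 27²) + 507) + 0) - 1*(-3655) = (((6 + 729) + 507) + 0) + 3655 = ((735 + 507) + 0) + 3655 = (1242 + 0) + 3655 = 1242 + 3655 = 4897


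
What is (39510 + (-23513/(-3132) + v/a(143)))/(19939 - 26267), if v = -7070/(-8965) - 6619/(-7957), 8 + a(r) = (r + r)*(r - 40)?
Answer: -742896313761311549/118961143628484960 ≈ -6.2449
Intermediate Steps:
a(r) = -8 + 2*r*(-40 + r) (a(r) = -8 + (r + r)*(r - 40) = -8 + (2*r)*(-40 + r) = -8 + 2*r*(-40 + r))
v = 23119065/14266901 (v = -7070*(-1/8965) - 6619*(-1/7957) = 1414/1793 + 6619/7957 = 23119065/14266901 ≈ 1.6205)
(39510 + (-23513/(-3132) + v/a(143)))/(19939 - 26267) = (39510 + (-23513/(-3132) + 23119065/(14266901*(-8 - 80*143 + 2*143²))))/(19939 - 26267) = (39510 + (-23513*(-1/3132) + 23119065/(14266901*(-8 - 11440 + 2*20449))))/(-6328) = (39510 + (23513/3132 + 23119065/(14266901*(-8 - 11440 + 40898))))*(-1/6328) = (39510 + (23513/3132 + (23119065/14266901)/29450))*(-1/6328) = (39510 + (23513/3132 + (23119065/14266901)*(1/29450)))*(-1/6328) = (39510 + (23513/3132 + 4623813/84032046890))*(-1/6328) = (39510 + 987930000153443/131594185429740)*(-1/6328) = (5200274196329180843/131594185429740)*(-1/6328) = -742896313761311549/118961143628484960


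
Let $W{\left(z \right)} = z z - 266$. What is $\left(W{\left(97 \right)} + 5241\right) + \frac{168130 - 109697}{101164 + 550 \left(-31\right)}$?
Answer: $\frac{1209954209}{84114} \approx 14385.0$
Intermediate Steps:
$W{\left(z \right)} = -266 + z^{2}$ ($W{\left(z \right)} = z^{2} - 266 = -266 + z^{2}$)
$\left(W{\left(97 \right)} + 5241\right) + \frac{168130 - 109697}{101164 + 550 \left(-31\right)} = \left(\left(-266 + 97^{2}\right) + 5241\right) + \frac{168130 - 109697}{101164 + 550 \left(-31\right)} = \left(\left(-266 + 9409\right) + 5241\right) + \frac{58433}{101164 - 17050} = \left(9143 + 5241\right) + \frac{58433}{84114} = 14384 + 58433 \cdot \frac{1}{84114} = 14384 + \frac{58433}{84114} = \frac{1209954209}{84114}$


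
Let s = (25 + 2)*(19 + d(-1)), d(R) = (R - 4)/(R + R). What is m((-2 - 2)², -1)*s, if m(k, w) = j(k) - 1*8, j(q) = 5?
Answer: -3483/2 ≈ -1741.5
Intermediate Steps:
d(R) = (-4 + R)/(2*R) (d(R) = (-4 + R)/((2*R)) = (-4 + R)*(1/(2*R)) = (-4 + R)/(2*R))
s = 1161/2 (s = (25 + 2)*(19 + (½)*(-4 - 1)/(-1)) = 27*(19 + (½)*(-1)*(-5)) = 27*(19 + 5/2) = 27*(43/2) = 1161/2 ≈ 580.50)
m(k, w) = -3 (m(k, w) = 5 - 1*8 = 5 - 8 = -3)
m((-2 - 2)², -1)*s = -3*1161/2 = -3483/2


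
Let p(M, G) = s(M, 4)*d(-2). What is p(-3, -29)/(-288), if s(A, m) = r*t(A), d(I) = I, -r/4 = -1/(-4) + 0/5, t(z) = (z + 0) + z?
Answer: 1/24 ≈ 0.041667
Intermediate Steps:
t(z) = 2*z (t(z) = z + z = 2*z)
r = -1 (r = -4*(-1/(-4) + 0/5) = -4*(-1*(-1/4) + 0*(1/5)) = -4*(1/4 + 0) = -4*1/4 = -1)
s(A, m) = -2*A
p(M, G) = 4*M (p(M, G) = -2*M*(-2) = 4*M)
p(-3, -29)/(-288) = (4*(-3))/(-288) = -12*(-1/288) = 1/24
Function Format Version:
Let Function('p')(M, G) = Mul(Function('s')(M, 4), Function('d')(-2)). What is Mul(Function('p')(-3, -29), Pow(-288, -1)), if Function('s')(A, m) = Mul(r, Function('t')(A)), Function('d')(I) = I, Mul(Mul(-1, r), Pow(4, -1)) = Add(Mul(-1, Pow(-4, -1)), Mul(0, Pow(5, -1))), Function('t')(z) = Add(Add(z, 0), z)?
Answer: Rational(1, 24) ≈ 0.041667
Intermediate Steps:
Function('t')(z) = Mul(2, z) (Function('t')(z) = Add(z, z) = Mul(2, z))
r = -1 (r = Mul(-4, Add(Mul(-1, Pow(-4, -1)), Mul(0, Pow(5, -1)))) = Mul(-4, Add(Mul(-1, Rational(-1, 4)), Mul(0, Rational(1, 5)))) = Mul(-4, Add(Rational(1, 4), 0)) = Mul(-4, Rational(1, 4)) = -1)
Function('s')(A, m) = Mul(-2, A) (Function('s')(A, m) = Mul(-1, Mul(2, A)) = Mul(-2, A))
Function('p')(M, G) = Mul(4, M) (Function('p')(M, G) = Mul(Mul(-2, M), -2) = Mul(4, M))
Mul(Function('p')(-3, -29), Pow(-288, -1)) = Mul(Mul(4, -3), Pow(-288, -1)) = Mul(-12, Rational(-1, 288)) = Rational(1, 24)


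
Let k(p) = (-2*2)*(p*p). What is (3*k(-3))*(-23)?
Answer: 2484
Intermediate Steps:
k(p) = -4*p²
(3*k(-3))*(-23) = (3*(-4*(-3)²))*(-23) = (3*(-4*9))*(-23) = (3*(-36))*(-23) = -108*(-23) = 2484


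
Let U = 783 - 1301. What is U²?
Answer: 268324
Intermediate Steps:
U = -518
U² = (-518)² = 268324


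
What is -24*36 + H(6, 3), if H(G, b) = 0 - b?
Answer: -867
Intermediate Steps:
H(G, b) = -b
-24*36 + H(6, 3) = -24*36 - 1*3 = -864 - 3 = -867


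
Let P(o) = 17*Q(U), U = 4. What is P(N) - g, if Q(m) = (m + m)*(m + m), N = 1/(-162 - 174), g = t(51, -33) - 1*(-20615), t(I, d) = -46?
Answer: -19481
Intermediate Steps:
g = 20569 (g = -46 - 1*(-20615) = -46 + 20615 = 20569)
N = -1/336 (N = 1/(-336) = -1/336 ≈ -0.0029762)
Q(m) = 4*m² (Q(m) = (2*m)*(2*m) = 4*m²)
P(o) = 1088 (P(o) = 17*(4*4²) = 17*(4*16) = 17*64 = 1088)
P(N) - g = 1088 - 1*20569 = 1088 - 20569 = -19481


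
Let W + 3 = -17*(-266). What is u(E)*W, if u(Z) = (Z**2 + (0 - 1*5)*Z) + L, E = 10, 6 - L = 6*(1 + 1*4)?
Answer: 117494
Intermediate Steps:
L = -24 (L = 6 - 6*(1 + 1*4) = 6 - 6*(1 + 4) = 6 - 6*5 = 6 - 1*30 = 6 - 30 = -24)
u(Z) = -24 + Z**2 - 5*Z (u(Z) = (Z**2 + (0 - 1*5)*Z) - 24 = (Z**2 + (0 - 5)*Z) - 24 = (Z**2 - 5*Z) - 24 = -24 + Z**2 - 5*Z)
W = 4519 (W = -3 - 17*(-266) = -3 + 4522 = 4519)
u(E)*W = (-24 + 10**2 - 5*10)*4519 = (-24 + 100 - 50)*4519 = 26*4519 = 117494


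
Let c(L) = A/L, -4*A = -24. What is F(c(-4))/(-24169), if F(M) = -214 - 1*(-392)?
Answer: -178/24169 ≈ -0.0073648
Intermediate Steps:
A = 6 (A = -1/4*(-24) = 6)
c(L) = 6/L
F(M) = 178 (F(M) = -214 + 392 = 178)
F(c(-4))/(-24169) = 178/(-24169) = 178*(-1/24169) = -178/24169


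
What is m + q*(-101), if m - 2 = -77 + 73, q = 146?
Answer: -14748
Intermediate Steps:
m = -2 (m = 2 + (-77 + 73) = 2 - 4 = -2)
m + q*(-101) = -2 + 146*(-101) = -2 - 14746 = -14748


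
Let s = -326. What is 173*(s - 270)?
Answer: -103108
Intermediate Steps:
173*(s - 270) = 173*(-326 - 270) = 173*(-596) = -103108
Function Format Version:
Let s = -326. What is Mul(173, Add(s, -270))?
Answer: -103108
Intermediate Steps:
Mul(173, Add(s, -270)) = Mul(173, Add(-326, -270)) = Mul(173, -596) = -103108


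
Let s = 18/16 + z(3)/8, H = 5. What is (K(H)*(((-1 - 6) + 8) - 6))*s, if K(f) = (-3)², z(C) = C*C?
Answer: -405/4 ≈ -101.25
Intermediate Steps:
z(C) = C²
K(f) = 9
s = 9/4 (s = 18/16 + 3²/8 = 18*(1/16) + 9*(⅛) = 9/8 + 9/8 = 9/4 ≈ 2.2500)
(K(H)*(((-1 - 6) + 8) - 6))*s = (9*(((-1 - 6) + 8) - 6))*(9/4) = (9*((-7 + 8) - 6))*(9/4) = (9*(1 - 6))*(9/4) = (9*(-5))*(9/4) = -45*9/4 = -405/4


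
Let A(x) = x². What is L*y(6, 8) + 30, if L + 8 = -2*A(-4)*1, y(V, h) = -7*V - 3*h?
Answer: 2670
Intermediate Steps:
L = -40 (L = -8 - 2*(-4)²*1 = -8 - 2*16*1 = -8 - 32*1 = -8 - 32 = -40)
L*y(6, 8) + 30 = -40*(-7*6 - 3*8) + 30 = -40*(-42 - 24) + 30 = -40*(-66) + 30 = 2640 + 30 = 2670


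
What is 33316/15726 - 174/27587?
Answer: 458176084/216916581 ≈ 2.1122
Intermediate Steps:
33316/15726 - 174/27587 = 33316*(1/15726) - 174*1/27587 = 16658/7863 - 174/27587 = 458176084/216916581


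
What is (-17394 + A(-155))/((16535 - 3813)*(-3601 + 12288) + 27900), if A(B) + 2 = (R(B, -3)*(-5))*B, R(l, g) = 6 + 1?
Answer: -11971/110543914 ≈ -0.00010829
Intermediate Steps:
R(l, g) = 7
A(B) = -2 - 35*B (A(B) = -2 + (7*(-5))*B = -2 - 35*B)
(-17394 + A(-155))/((16535 - 3813)*(-3601 + 12288) + 27900) = (-17394 + (-2 - 35*(-155)))/((16535 - 3813)*(-3601 + 12288) + 27900) = (-17394 + (-2 + 5425))/(12722*8687 + 27900) = (-17394 + 5423)/(110516014 + 27900) = -11971/110543914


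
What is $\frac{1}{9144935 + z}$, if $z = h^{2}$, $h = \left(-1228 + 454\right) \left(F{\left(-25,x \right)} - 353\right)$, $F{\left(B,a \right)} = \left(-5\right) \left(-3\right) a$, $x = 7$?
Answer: $\frac{1}{36854715239} \approx 2.7134 \cdot 10^{-11}$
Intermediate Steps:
$F{\left(B,a \right)} = 15 a$
$h = 191952$ ($h = \left(-1228 + 454\right) \left(15 \cdot 7 - 353\right) = - 774 \left(105 - 353\right) = \left(-774\right) \left(-248\right) = 191952$)
$z = 36845570304$ ($z = 191952^{2} = 36845570304$)
$\frac{1}{9144935 + z} = \frac{1}{9144935 + 36845570304} = \frac{1}{36854715239}$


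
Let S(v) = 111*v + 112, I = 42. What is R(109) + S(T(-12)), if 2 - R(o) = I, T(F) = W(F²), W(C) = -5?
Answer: -483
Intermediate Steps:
T(F) = -5
R(o) = -40 (R(o) = 2 - 1*42 = 2 - 42 = -40)
S(v) = 112 + 111*v
R(109) + S(T(-12)) = -40 + (112 + 111*(-5)) = -40 + (112 - 555) = -40 - 443 = -483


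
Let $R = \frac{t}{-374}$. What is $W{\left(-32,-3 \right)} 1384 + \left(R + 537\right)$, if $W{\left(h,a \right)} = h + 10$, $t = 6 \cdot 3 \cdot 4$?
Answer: $- \frac{5593393}{187} \approx -29911.0$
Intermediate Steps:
$t = 72$ ($t = 18 \cdot 4 = 72$)
$R = - \frac{36}{187}$ ($R = \frac{72}{-374} = 72 \left(- \frac{1}{374}\right) = - \frac{36}{187} \approx -0.19251$)
$W{\left(h,a \right)} = 10 + h$
$W{\left(-32,-3 \right)} 1384 + \left(R + 537\right) = \left(10 - 32\right) 1384 + \left(- \frac{36}{187} + 537\right) = \left(-22\right) 1384 + \frac{100383}{187} = -30448 + \frac{100383}{187} = - \frac{5593393}{187}$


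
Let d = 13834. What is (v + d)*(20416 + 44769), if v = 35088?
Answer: 3188980570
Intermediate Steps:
(v + d)*(20416 + 44769) = (35088 + 13834)*(20416 + 44769) = 48922*65185 = 3188980570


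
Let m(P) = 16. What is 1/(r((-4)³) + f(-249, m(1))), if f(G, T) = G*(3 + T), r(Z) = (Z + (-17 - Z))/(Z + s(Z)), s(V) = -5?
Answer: -69/326422 ≈ -0.00021138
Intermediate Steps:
r(Z) = -17/(-5 + Z) (r(Z) = (Z + (-17 - Z))/(Z - 5) = -17/(-5 + Z))
1/(r((-4)³) + f(-249, m(1))) = 1/(-17/(-5 + (-4)³) - 249*(3 + 16)) = 1/(-17/(-5 - 64) - 249*19) = 1/(-17/(-69) - 4731) = 1/(-17*(-1/69) - 4731) = 1/(17/69 - 4731) = 1/(-326422/69) = -69/326422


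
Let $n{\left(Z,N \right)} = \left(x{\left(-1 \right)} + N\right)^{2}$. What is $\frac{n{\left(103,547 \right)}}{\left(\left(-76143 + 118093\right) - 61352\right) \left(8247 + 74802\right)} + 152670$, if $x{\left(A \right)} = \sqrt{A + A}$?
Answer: $\frac{245999719984453}{1611316698} - \frac{547 i \sqrt{2}}{805658349} \approx 1.5267 \cdot 10^{5} - 9.6018 \cdot 10^{-7} i$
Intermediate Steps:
$x{\left(A \right)} = \sqrt{2} \sqrt{A}$ ($x{\left(A \right)} = \sqrt{2 A} = \sqrt{2} \sqrt{A}$)
$n{\left(Z,N \right)} = \left(N + i \sqrt{2}\right)^{2}$ ($n{\left(Z,N \right)} = \left(\sqrt{2} \sqrt{-1} + N\right)^{2} = \left(\sqrt{2} i + N\right)^{2} = \left(i \sqrt{2} + N\right)^{2} = \left(N + i \sqrt{2}\right)^{2}$)
$\frac{n{\left(103,547 \right)}}{\left(\left(-76143 + 118093\right) - 61352\right) \left(8247 + 74802\right)} + 152670 = \frac{\left(547 + i \sqrt{2}\right)^{2}}{\left(\left(-76143 + 118093\right) - 61352\right) \left(8247 + 74802\right)} + 152670 = \frac{\left(547 + i \sqrt{2}\right)^{2}}{\left(41950 - 61352\right) 83049} + 152670 = \frac{\left(547 + i \sqrt{2}\right)^{2}}{\left(-19402\right) 83049} + 152670 = \frac{\left(547 + i \sqrt{2}\right)^{2}}{-1611316698} + 152670 = \left(547 + i \sqrt{2}\right)^{2} \left(- \frac{1}{1611316698}\right) + 152670 = - \frac{\left(547 + i \sqrt{2}\right)^{2}}{1611316698} + 152670 = 152670 - \frac{\left(547 + i \sqrt{2}\right)^{2}}{1611316698}$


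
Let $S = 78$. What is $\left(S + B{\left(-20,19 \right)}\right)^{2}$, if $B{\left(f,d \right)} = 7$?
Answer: $7225$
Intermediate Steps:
$\left(S + B{\left(-20,19 \right)}\right)^{2} = \left(78 + 7\right)^{2} = 85^{2} = 7225$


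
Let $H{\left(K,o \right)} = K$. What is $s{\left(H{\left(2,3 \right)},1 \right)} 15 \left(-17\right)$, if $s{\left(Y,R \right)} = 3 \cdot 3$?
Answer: $-2295$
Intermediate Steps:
$s{\left(Y,R \right)} = 9$
$s{\left(H{\left(2,3 \right)},1 \right)} 15 \left(-17\right) = 9 \cdot 15 \left(-17\right) = 135 \left(-17\right) = -2295$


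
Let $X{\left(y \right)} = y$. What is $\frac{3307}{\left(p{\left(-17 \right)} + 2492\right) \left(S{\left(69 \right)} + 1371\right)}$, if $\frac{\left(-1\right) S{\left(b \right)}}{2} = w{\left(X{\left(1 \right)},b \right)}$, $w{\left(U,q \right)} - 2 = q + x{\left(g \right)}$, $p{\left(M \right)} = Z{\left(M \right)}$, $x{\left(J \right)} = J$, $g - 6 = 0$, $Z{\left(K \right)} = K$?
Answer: $\frac{3307}{3012075} \approx 0.0010979$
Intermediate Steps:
$g = 6$ ($g = 6 + 0 = 6$)
$p{\left(M \right)} = M$
$w{\left(U,q \right)} = 8 + q$ ($w{\left(U,q \right)} = 2 + \left(q + 6\right) = 2 + \left(6 + q\right) = 8 + q$)
$S{\left(b \right)} = -16 - 2 b$ ($S{\left(b \right)} = - 2 \left(8 + b\right) = -16 - 2 b$)
$\frac{3307}{\left(p{\left(-17 \right)} + 2492\right) \left(S{\left(69 \right)} + 1371\right)} = \frac{3307}{\left(-17 + 2492\right) \left(\left(-16 - 138\right) + 1371\right)} = \frac{3307}{2475 \left(\left(-16 - 138\right) + 1371\right)} = \frac{3307}{2475 \left(-154 + 1371\right)} = \frac{3307}{2475 \cdot 1217} = \frac{3307}{3012075}$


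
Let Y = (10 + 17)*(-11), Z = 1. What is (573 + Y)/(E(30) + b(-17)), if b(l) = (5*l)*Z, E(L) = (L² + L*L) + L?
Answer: 276/1745 ≈ 0.15817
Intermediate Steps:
E(L) = L + 2*L² (E(L) = (L² + L²) + L = 2*L² + L = L + 2*L²)
Y = -297 (Y = 27*(-11) = -297)
b(l) = 5*l (b(l) = (5*l)*1 = 5*l)
(573 + Y)/(E(30) + b(-17)) = (573 - 297)/(30*(1 + 2*30) + 5*(-17)) = 276/(30*(1 + 60) - 85) = 276/(30*61 - 85) = 276/(1830 - 85) = 276/1745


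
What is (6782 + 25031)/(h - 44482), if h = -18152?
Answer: -31813/62634 ≈ -0.50792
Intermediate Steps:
(6782 + 25031)/(h - 44482) = (6782 + 25031)/(-18152 - 44482) = 31813/(-62634) = 31813*(-1/62634) = -31813/62634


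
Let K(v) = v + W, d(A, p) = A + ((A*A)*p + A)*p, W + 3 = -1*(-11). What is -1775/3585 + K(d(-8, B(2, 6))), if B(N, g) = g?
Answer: 1617197/717 ≈ 2255.5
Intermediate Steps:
W = 8 (W = -3 - 1*(-11) = -3 + 11 = 8)
d(A, p) = A + p*(A + p*A²) (d(A, p) = A + (A²*p + A)*p = A + (p*A² + A)*p = A + (A + p*A²)*p = A + p*(A + p*A²))
K(v) = 8 + v (K(v) = v + 8 = 8 + v)
-1775/3585 + K(d(-8, B(2, 6))) = -1775/3585 + (8 - 8*(1 + 6 - 8*6²)) = -1775*1/3585 + (8 - 8*(1 + 6 - 8*36)) = -355/717 + (8 - 8*(1 + 6 - 288)) = -355/717 + (8 - 8*(-281)) = -355/717 + (8 + 2248) = -355/717 + 2256 = 1617197/717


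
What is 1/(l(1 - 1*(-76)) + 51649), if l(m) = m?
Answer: 1/51726 ≈ 1.9333e-5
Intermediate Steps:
1/(l(1 - 1*(-76)) + 51649) = 1/((1 - 1*(-76)) + 51649) = 1/((1 + 76) + 51649) = 1/(77 + 51649) = 1/51726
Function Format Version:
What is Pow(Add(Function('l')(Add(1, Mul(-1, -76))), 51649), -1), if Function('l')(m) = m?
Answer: Rational(1, 51726) ≈ 1.9333e-5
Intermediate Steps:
Pow(Add(Function('l')(Add(1, Mul(-1, -76))), 51649), -1) = Pow(Add(Add(1, Mul(-1, -76)), 51649), -1) = Pow(Add(Add(1, 76), 51649), -1) = Pow(Add(77, 51649), -1) = Pow(51726, -1) = Rational(1, 51726)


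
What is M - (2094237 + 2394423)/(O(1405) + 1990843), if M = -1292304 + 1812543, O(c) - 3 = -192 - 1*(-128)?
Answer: 57537663791/110599 ≈ 5.2024e+5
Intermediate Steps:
O(c) = -61 (O(c) = 3 + (-192 - 1*(-128)) = 3 + (-192 + 128) = 3 - 64 = -61)
M = 520239
M - (2094237 + 2394423)/(O(1405) + 1990843) = 520239 - (2094237 + 2394423)/(-61 + 1990843) = 520239 - 4488660/1990782 = 520239 - 1*249370/110599 = 520239 - 249370/110599 = 57537663791/110599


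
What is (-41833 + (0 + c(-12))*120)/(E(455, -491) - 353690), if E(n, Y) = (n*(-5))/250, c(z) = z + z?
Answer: 447130/3536991 ≈ 0.12642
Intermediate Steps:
c(z) = 2*z
E(n, Y) = -n/50 (E(n, Y) = -5*n*(1/250) = -n/50)
(-41833 + (0 + c(-12))*120)/(E(455, -491) - 353690) = (-41833 + (0 + 2*(-12))*120)/(-1/50*455 - 353690) = (-41833 + (0 - 24)*120)/(-91/10 - 353690) = (-41833 - 24*120)/(-3536991/10) = (-41833 - 2880)*(-10/3536991) = -44713*(-10/3536991) = 447130/3536991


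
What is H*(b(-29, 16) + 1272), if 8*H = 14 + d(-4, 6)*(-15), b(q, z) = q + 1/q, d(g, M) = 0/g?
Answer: 126161/58 ≈ 2175.2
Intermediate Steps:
d(g, M) = 0
H = 7/4 (H = (14 + 0*(-15))/8 = (14 + 0)/8 = (⅛)*14 = 7/4 ≈ 1.7500)
H*(b(-29, 16) + 1272) = 7*((-29 + 1/(-29)) + 1272)/4 = 7*((-29 - 1/29) + 1272)/4 = 7*(-842/29 + 1272)/4 = (7/4)*(36046/29) = 126161/58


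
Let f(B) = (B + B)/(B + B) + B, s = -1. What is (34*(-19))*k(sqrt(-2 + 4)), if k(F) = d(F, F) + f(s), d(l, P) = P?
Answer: -646*sqrt(2) ≈ -913.58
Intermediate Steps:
f(B) = 1 + B (f(B) = (2*B)/((2*B)) + B = (2*B)*(1/(2*B)) + B = 1 + B)
k(F) = F (k(F) = F + (1 - 1) = F + 0 = F)
(34*(-19))*k(sqrt(-2 + 4)) = (34*(-19))*sqrt(-2 + 4) = -646*sqrt(2)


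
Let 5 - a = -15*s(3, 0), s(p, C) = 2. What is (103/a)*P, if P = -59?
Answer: -6077/35 ≈ -173.63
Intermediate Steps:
a = 35 (a = 5 - (-15)*2 = 5 - 1*(-30) = 5 + 30 = 35)
(103/a)*P = (103/35)*(-59) = -6077/35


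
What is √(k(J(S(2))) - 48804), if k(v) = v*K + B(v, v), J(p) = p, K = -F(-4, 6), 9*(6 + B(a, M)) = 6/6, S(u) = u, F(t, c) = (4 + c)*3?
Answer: I*√439829/3 ≈ 221.07*I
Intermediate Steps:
F(t, c) = 12 + 3*c
B(a, M) = -53/9 (B(a, M) = -6 + (6/6)/9 = -6 + (6*(⅙))/9 = -6 + (⅑)*1 = -6 + ⅑ = -53/9)
K = -30 (K = -(12 + 3*6) = -(12 + 18) = -1*30 = -30)
k(v) = -53/9 - 30*v (k(v) = v*(-30) - 53/9 = -30*v - 53/9 = -53/9 - 30*v)
√(k(J(S(2))) - 48804) = √((-53/9 - 30*2) - 48804) = √((-53/9 - 60) - 48804) = √(-593/9 - 48804) = √(-439829/9) = I*√439829/3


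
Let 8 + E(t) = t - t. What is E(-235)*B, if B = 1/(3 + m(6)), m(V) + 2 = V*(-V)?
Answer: 8/35 ≈ 0.22857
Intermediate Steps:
m(V) = -2 - V**2 (m(V) = -2 + V*(-V) = -2 - V**2)
B = -1/35 (B = 1/(3 + (-2 - 1*6**2)) = 1/(3 + (-2 - 1*36)) = 1/(3 + (-2 - 36)) = 1/(3 - 38) = 1/(-35) = -1/35 ≈ -0.028571)
E(t) = -8 (E(t) = -8 + (t - t) = -8 + 0 = -8)
E(-235)*B = -8*(-1/35) = 8/35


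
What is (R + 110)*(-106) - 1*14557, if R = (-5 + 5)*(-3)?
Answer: -26217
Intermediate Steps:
R = 0 (R = 0*(-3) = 0)
(R + 110)*(-106) - 1*14557 = (0 + 110)*(-106) - 1*14557 = 110*(-106) - 14557 = -11660 - 14557 = -26217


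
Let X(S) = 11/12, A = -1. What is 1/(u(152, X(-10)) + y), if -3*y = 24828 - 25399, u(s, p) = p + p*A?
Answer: 3/571 ≈ 0.0052539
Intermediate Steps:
X(S) = 11/12 (X(S) = 11*(1/12) = 11/12)
u(s, p) = 0 (u(s, p) = p + p*(-1) = p - p = 0)
y = 571/3 (y = -(24828 - 25399)/3 = -⅓*(-571) = 571/3 ≈ 190.33)
1/(u(152, X(-10)) + y) = 1/(0 + 571/3) = 1/(571/3) = 3/571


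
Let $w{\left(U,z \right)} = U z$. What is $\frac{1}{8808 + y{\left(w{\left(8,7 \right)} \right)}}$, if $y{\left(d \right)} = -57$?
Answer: $\frac{1}{8751} \approx 0.00011427$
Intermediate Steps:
$\frac{1}{8808 + y{\left(w{\left(8,7 \right)} \right)}} = \frac{1}{8808 - 57} = \frac{1}{8751}$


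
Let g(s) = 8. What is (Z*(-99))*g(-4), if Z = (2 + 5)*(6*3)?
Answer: -99792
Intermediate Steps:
Z = 126 (Z = 7*18 = 126)
(Z*(-99))*g(-4) = (126*(-99))*8 = -12474*8 = -99792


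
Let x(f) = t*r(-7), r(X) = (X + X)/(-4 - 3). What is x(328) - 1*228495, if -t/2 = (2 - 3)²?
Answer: -228499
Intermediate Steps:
r(X) = -2*X/7 (r(X) = (2*X)/(-7) = (2*X)*(-⅐) = -2*X/7)
t = -2 (t = -2*(2 - 3)² = -2*(-1)² = -2*1 = -2)
x(f) = -4 (x(f) = -(-4)*(-7)/7 = -2*2 = -4)
x(328) - 1*228495 = -4 - 1*228495 = -4 - 228495 = -228499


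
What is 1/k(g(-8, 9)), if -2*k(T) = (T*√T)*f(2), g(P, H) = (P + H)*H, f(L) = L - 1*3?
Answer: 2/27 ≈ 0.074074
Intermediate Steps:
f(L) = -3 + L (f(L) = L - 3 = -3 + L)
g(P, H) = H*(H + P) (g(P, H) = (H + P)*H = H*(H + P))
k(T) = T^(3/2)/2 (k(T) = -T*√T*(-3 + 2)/2 = -T^(3/2)*(-1)/2 = -(-1)*T^(3/2)/2 = T^(3/2)/2)
1/k(g(-8, 9)) = 1/((9*(9 - 8))^(3/2)/2) = 1/((9*1)^(3/2)/2) = 1/(9^(3/2)/2) = 1/((½)*27) = 1/(27/2) = 2/27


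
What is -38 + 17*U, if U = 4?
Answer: 30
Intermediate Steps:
-38 + 17*U = -38 + 17*4 = -38 + 68 = 30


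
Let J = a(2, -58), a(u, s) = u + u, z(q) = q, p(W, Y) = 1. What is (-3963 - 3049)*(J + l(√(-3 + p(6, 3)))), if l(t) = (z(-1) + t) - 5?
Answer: 14024 - 7012*I*√2 ≈ 14024.0 - 9916.5*I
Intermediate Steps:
a(u, s) = 2*u
J = 4 (J = 2*2 = 4)
l(t) = -6 + t (l(t) = (-1 + t) - 5 = -6 + t)
(-3963 - 3049)*(J + l(√(-3 + p(6, 3)))) = (-3963 - 3049)*(4 + (-6 + √(-3 + 1))) = -7012*(4 + (-6 + √(-2))) = -7012*(4 + (-6 + I*√2)) = -7012*(-2 + I*√2) = 14024 - 7012*I*√2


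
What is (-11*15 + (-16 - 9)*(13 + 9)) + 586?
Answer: -129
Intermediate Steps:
(-11*15 + (-16 - 9)*(13 + 9)) + 586 = (-165 - 25*22) + 586 = (-165 - 550) + 586 = -715 + 586 = -129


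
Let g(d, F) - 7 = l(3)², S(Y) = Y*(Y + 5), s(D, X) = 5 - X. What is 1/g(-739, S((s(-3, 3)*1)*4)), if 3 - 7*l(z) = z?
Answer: ⅐ ≈ 0.14286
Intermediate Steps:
l(z) = 3/7 - z/7
S(Y) = Y*(5 + Y)
g(d, F) = 7 (g(d, F) = 7 + (3/7 - ⅐*3)² = 7 + (3/7 - 3/7)² = 7 + 0² = 7 + 0 = 7)
1/g(-739, S((s(-3, 3)*1)*4)) = 1/7 = ⅐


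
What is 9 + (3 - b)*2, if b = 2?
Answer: 11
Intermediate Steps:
9 + (3 - b)*2 = 9 + (3 - 1*2)*2 = 9 + (3 - 2)*2 = 9 + 1*2 = 9 + 2 = 11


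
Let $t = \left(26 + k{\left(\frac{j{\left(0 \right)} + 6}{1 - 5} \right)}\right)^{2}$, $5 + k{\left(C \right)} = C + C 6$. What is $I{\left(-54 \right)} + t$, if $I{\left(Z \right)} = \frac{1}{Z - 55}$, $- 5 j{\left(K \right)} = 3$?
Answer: $\frac{5815949}{43600} \approx 133.39$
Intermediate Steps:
$j{\left(K \right)} = - \frac{3}{5}$ ($j{\left(K \right)} = \left(- \frac{1}{5}\right) 3 = - \frac{3}{5}$)
$I{\left(Z \right)} = \frac{1}{-55 + Z}$
$k{\left(C \right)} = -5 + 7 C$ ($k{\left(C \right)} = -5 + \left(C + C 6\right) = -5 + \left(C + 6 C\right) = -5 + 7 C$)
$t = \frac{53361}{400}$ ($t = \left(26 + \left(-5 + 7 \frac{- \frac{3}{5} + 6}{1 - 5}\right)\right)^{2} = \left(26 + \left(-5 + 7 \frac{27}{5 \left(-4\right)}\right)\right)^{2} = \left(26 + \left(-5 + 7 \cdot \frac{27}{5} \left(- \frac{1}{4}\right)\right)\right)^{2} = \left(26 + \left(-5 + 7 \left(- \frac{27}{20}\right)\right)\right)^{2} = \left(26 - \frac{289}{20}\right)^{2} = \left(\frac{231}{20}\right)^{2} = \frac{53361}{400} \approx 133.4$)
$I{\left(-54 \right)} + t = \frac{1}{-55 - 54} + \frac{53361}{400} = \frac{1}{-109} + \frac{53361}{400} = - \frac{1}{109} + \frac{53361}{400} = \frac{5815949}{43600}$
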